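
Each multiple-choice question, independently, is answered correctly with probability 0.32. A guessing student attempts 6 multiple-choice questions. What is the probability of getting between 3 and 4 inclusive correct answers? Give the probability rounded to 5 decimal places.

0.27880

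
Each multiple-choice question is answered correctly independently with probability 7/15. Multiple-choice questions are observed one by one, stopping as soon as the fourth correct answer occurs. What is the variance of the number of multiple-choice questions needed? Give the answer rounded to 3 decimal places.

Y = total multiple-choice questions until the fourth success; negative binomial with r=4, p=0.466667.
Var(Y) = r(1−p)/p² = 4·0.533333 / 0.466667² = 9.79592

9.796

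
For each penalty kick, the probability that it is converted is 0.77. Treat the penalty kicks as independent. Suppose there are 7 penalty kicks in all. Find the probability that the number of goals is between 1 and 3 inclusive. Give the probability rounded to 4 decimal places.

0.0535

X ~ Binomial(7, 0.77); P(1 ≤ X ≤ 3) = Σ C(7,k) p^k (1−p)^(7−k) over k:
  k=1: C(7,1)·0.77^1·0.23^6 = 0.000798
  k=2: C(7,2)·0.77^2·0.23^5 = 0.008014
  k=3: C(7,3)·0.77^3·0.23^4 = 0.044715
Total = 0.053527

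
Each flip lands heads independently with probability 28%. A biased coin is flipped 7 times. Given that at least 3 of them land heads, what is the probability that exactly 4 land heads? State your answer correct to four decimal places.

0.2606

X ~ Binomial(7, 0.28). Want P(X=4 | X≥3) = P(X=4) / P(X≥3).
P(X=4) = C(7,4)·0.28^4·0.72^3 = 0.080297
P(X≥3) = 1 − 0.100306 − 0.273056 − 0.318565 = 0.308073
Ratio = 0.080297 / 0.308073 = 0.260641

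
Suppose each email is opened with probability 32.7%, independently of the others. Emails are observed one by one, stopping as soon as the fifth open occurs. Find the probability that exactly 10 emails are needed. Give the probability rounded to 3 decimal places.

0.065

Y = trial on which the fifth success occurs; negative binomial, r=5, p=0.327.
P(Y=10) = C(9,4) · p^5 · (1−p)^5
= 126 · 0.0037389 · 0.13806 = 0.06504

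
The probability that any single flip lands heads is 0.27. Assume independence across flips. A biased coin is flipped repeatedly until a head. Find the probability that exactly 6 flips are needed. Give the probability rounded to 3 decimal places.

Geometric (trials to first success), p = 0.27.
P(Y = 6) = (1−p)^5 · p = 0.20731 · 0.27 = 0.05597

0.056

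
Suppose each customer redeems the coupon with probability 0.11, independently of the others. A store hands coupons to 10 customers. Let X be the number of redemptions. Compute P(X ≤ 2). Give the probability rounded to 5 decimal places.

0.91156

X ~ Binomial(10, 0.11); P(X ≤ 2) = Σ C(10,k) p^k (1−p)^(10−k) over k:
  k=0: C(10,0)·0.11^0·0.89^10 = 0.3118172
  k=1: C(10,1)·0.11^1·0.89^9 = 0.3853920
  k=2: C(10,2)·0.11^2·0.89^8 = 0.2143473
Total = 0.9115565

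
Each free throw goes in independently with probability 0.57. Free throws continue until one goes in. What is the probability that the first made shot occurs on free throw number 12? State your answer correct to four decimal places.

0.0001

Geometric (trials to first success), p = 0.57.
P(Y = 12) = (1−p)^11 · p = 9.2929e-05 · 0.57 = 0.000053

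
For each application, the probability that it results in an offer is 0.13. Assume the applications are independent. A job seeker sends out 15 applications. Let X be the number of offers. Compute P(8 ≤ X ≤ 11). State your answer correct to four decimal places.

X ~ Binomial(15, 0.13); P(8 ≤ X ≤ 11) = Σ C(15,k) p^k (1−p)^(15−k) over k:
  k=8: C(15,8)·0.13^8·0.87^7 = 0.000198
  k=9: C(15,9)·0.13^9·0.87^6 = 0.000023
  k=10: C(15,10)·0.13^10·0.87^5 = 0.000002
  k=11: C(15,11)·0.13^11·0.87^4 = 0.000000
Total = 0.000223

0.0002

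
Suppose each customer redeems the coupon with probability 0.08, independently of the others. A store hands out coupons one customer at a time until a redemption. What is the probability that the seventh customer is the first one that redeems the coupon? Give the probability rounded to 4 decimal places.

0.0485

Geometric (trials to first success), p = 0.08.
P(Y = 7) = (1−p)^6 · p = 0.60636 · 0.08 = 0.048508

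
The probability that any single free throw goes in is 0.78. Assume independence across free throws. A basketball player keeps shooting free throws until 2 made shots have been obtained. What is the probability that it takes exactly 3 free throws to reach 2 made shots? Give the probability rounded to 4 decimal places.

0.2677

Y = trial on which the second success occurs; negative binomial, r=2, p=0.78.
P(Y=3) = C(2,1) · p^2 · (1−p)^1
= 2 · 0.6084 · 0.22 = 0.267696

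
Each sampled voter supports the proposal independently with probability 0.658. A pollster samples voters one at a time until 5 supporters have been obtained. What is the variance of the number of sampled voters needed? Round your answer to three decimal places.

Y = total sampled voters until the fifth success; negative binomial with r=5, p=0.658.
Var(Y) = r(1−p)/p² = 5·0.342 / 0.658² = 3.94952

3.950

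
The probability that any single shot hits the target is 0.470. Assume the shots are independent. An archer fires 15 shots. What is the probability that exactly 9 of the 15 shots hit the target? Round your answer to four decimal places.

X ~ Binomial(n=15, p=0.47).
P(X=9) = C(15,9) · p^9 · (1−p)^6
= 5005 · 0.0011191 · 0.022164 = 0.124148

0.1241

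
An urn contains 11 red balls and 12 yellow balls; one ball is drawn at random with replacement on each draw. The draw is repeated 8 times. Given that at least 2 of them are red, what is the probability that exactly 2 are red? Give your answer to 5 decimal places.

X ~ Binomial(8, 0.478261). Want P(X=2 | X≥2) = P(X=2) / P(X≥2).
P(X=2) = C(8,2)·0.478261^2·0.521739^6 = 0.1291838
P(X≥2) = 1 − 0.0054907 − 0.0402651 = 0.9542442
Ratio = 0.1291838 / 0.9542442 = 0.1353782

0.13538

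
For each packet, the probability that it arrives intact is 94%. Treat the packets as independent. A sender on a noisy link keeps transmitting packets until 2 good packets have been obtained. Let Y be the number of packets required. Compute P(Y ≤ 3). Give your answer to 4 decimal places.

0.9896

Finishing within 3 packets ⇔ at least 2 successes in the first 3. With X ~ Binomial(3, 0.94), P(Y ≤ 3) = 1 − P(X ≤ 1).
  k=0: C(3,0)·0.94^0·0.06^3 = 0.000216
  k=1: C(3,1)·0.94^1·0.06^2 = 0.010152
1 − 0.010368 = 0.989632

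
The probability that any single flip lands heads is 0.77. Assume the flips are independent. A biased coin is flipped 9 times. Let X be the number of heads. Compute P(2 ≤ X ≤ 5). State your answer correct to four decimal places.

0.1304

X ~ Binomial(9, 0.77); P(2 ≤ X ≤ 5) = Σ C(9,k) p^k (1−p)^(9−k) over k:
  k=2: C(9,2)·0.77^2·0.23^7 = 0.000727
  k=3: C(9,3)·0.77^3·0.23^6 = 0.005677
  k=4: C(9,4)·0.77^4·0.23^5 = 0.028508
  k=5: C(9,5)·0.77^5·0.23^4 = 0.095441
Total = 0.130353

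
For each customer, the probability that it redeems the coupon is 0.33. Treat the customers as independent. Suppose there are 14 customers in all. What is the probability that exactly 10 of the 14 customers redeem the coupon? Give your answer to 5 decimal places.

0.00309

X ~ Binomial(n=14, p=0.33).
P(X=10) = C(14,10) · p^10 · (1−p)^4
= 1001 · 1.5316e-05 · 0.20151 = 0.0030894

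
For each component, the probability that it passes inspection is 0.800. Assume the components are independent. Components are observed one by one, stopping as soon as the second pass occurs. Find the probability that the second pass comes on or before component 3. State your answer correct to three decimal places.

Finishing within 3 components ⇔ at least 2 successes in the first 3. With X ~ Binomial(3, 0.80), P(Y ≤ 3) = 1 − P(X ≤ 1).
  k=0: C(3,0)·0.80^0·0.20^3 = 0.00800
  k=1: C(3,1)·0.80^1·0.20^2 = 0.09600
1 − 0.10400 = 0.89600

0.896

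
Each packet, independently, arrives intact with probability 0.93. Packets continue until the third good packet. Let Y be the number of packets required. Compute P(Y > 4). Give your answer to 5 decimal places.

0.02673

Needing more than 4 packets ⇔ fewer than 3 successes in the first 4. With X ~ Binomial(4, 0.93), P(Y > 4) = P(X ≤ 2).
  k=0: C(4,0)·0.93^0·0.07^4 = 0.0000240
  k=1: C(4,1)·0.93^1·0.07^3 = 0.0012760
  k=2: C(4,2)·0.93^2·0.07^2 = 0.0254281
P(X ≤ 2) = 0.0267280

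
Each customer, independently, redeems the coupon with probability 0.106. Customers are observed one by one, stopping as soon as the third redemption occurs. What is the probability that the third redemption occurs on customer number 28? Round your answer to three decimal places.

Y = trial on which the third success occurs; negative binomial, r=3, p=0.106.
P(Y=28) = C(27,2) · p^3 · (1−p)^25
= 351 · 0.001191 · 0.060735 = 0.02539

0.025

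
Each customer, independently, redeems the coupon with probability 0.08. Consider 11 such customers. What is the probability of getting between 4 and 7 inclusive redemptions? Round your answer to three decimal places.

X ~ Binomial(11, 0.08); P(4 ≤ X ≤ 7) = Σ C(11,k) p^k (1−p)^(11−k) over k:
  k=4: C(11,4)·0.08^4·0.92^7 = 0.00754
  k=5: C(11,5)·0.08^5·0.92^6 = 0.00092
  k=6: C(11,6)·0.08^6·0.92^5 = 0.00008
  k=7: C(11,7)·0.08^7·0.92^4 = 0.00000
Total = 0.00854

0.009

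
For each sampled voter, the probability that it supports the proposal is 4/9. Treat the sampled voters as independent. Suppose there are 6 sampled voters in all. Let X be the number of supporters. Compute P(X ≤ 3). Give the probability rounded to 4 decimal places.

0.7538

X ~ Binomial(6, 0.444444); P(X ≤ 3) = Σ C(6,k) p^k (1−p)^(6−k) over k:
  k=0: C(6,0)·0.444444^0·0.555556^6 = 0.029401
  k=1: C(6,1)·0.444444^1·0.555556^5 = 0.141126
  k=2: C(6,2)·0.444444^2·0.555556^4 = 0.282251
  k=3: C(6,3)·0.444444^3·0.555556^3 = 0.301068
Total = 0.753847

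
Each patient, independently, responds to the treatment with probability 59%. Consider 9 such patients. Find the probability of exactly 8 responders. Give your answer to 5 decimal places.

X ~ Binomial(n=9, p=0.59).
P(X=8) = C(9,8) · p^8 · (1−p)^1
= 9 · 0.014683 · 0.41 = 0.0541804

0.05418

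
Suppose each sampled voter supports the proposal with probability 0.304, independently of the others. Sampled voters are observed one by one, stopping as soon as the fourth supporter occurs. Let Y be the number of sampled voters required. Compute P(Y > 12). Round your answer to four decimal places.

Needing more than 12 sampled voters ⇔ fewer than 4 successes in the first 12. With X ~ Binomial(12, 0.304), P(Y > 12) = P(X ≤ 3).
  k=0: C(12,0)·0.304^0·0.696^12 = 0.012921
  k=1: C(12,1)·0.304^1·0.696^11 = 0.067726
  k=2: C(12,2)·0.304^2·0.696^10 = 0.162698
  k=3: C(12,3)·0.304^3·0.696^9 = 0.236879
P(X ≤ 3) = 0.480225

0.4802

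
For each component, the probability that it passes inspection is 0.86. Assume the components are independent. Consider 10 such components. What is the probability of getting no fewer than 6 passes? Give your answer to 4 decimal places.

X ~ Binomial(10, 0.86); P(X ≥ 6) = Σ C(10,k) p^k (1−p)^(10−k) over k:
  k=6: C(10,6)·0.86^6·0.14^4 = 0.032638
  k=7: C(10,7)·0.86^7·0.14^3 = 0.114566
  k=8: C(10,8)·0.86^8·0.14^2 = 0.263910
  k=9: C(10,9)·0.86^9·0.14^1 = 0.360258
  k=10: C(10,10)·0.86^10·0.14^0 = 0.221302
Total = 0.992674

0.9927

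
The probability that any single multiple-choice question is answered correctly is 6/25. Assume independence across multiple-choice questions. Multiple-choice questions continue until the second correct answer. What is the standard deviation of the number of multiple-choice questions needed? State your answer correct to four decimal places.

5.1370

Y = total multiple-choice questions until the second success; negative binomial with r=2, p=0.24.
SD(Y) = √[r(1−p)/p²] = √(26.388889) = 5.137012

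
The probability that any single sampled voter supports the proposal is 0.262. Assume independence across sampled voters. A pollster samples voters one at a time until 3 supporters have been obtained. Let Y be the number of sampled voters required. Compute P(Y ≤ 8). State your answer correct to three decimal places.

0.352

Finishing within 8 sampled voters ⇔ at least 3 successes in the first 8. With X ~ Binomial(8, 0.262), P(Y ≤ 8) = 1 − P(X ≤ 2).
  k=0: C(8,0)·0.262^0·0.738^8 = 0.08799
  k=1: C(8,1)·0.262^1·0.738^7 = 0.24991
  k=2: C(8,2)·0.262^2·0.738^6 = 0.31053
1 − 0.64843 = 0.35157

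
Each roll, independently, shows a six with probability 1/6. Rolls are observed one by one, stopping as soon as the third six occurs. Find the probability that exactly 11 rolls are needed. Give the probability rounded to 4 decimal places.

0.0485

Y = trial on which the third success occurs; negative binomial, r=3, p=0.166667.
P(Y=11) = C(10,2) · p^3 · (1−p)^8
= 45 · 0.0046296 · 0.23257 = 0.048452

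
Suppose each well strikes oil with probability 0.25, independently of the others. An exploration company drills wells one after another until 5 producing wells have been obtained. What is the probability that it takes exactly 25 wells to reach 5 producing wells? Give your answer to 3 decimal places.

Y = trial on which the fifth success occurs; negative binomial, r=5, p=0.25.
P(Y=25) = C(24,4) · p^5 · (1−p)^20
= 10626 · 0.00097656 · 0.0031712 = 0.03291

0.033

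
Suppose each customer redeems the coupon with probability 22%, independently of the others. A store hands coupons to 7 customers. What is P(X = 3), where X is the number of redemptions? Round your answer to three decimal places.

X ~ Binomial(n=7, p=0.22).
P(X=3) = C(7,3) · p^3 · (1−p)^4
= 35 · 0.010648 · 0.37015 = 0.13795

0.138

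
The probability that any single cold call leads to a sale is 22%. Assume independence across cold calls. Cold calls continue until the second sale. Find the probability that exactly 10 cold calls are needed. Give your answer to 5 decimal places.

0.05968

Y = trial on which the second success occurs; negative binomial, r=2, p=0.22.
P(Y=10) = C(9,1) · p^2 · (1−p)^8
= 9 · 0.0484 · 0.13701 = 0.0596822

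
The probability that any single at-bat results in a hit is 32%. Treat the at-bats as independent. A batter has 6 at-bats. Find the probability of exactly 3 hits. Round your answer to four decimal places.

0.2061

X ~ Binomial(n=6, p=0.32).
P(X=3) = C(6,3) · p^3 · (1−p)^3
= 20 · 0.032768 · 0.31443 = 0.206066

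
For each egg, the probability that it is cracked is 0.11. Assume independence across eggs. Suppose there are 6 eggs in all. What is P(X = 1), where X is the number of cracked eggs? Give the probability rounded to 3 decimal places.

X ~ Binomial(n=6, p=0.11).
P(X=1) = C(6,1) · p^1 · (1−p)^5
= 6 · 0.11 · 0.55841 = 0.36855

0.369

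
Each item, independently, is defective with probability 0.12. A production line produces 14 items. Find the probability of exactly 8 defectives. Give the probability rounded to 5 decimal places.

0.00006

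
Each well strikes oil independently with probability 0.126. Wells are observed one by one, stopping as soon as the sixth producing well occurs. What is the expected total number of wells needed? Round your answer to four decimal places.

47.6190

Y = total wells until the sixth success; negative binomial with r=6, p=0.126.
E[Y] = r / p = 6 / 0.126 = 47.619048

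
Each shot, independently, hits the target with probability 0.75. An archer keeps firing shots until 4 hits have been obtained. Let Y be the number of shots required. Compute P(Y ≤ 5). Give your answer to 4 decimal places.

0.6328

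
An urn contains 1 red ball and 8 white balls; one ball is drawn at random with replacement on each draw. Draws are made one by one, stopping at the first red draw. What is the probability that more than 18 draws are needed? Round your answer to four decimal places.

0.1200

Y = number of draws to the first success; geometric, p = 0.111111.
P(Y > 18) = P(first 18 all fail) = (1−p)^18 = 0.120020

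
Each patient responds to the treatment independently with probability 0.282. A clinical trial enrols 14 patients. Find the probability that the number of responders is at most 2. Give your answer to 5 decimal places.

X ~ Binomial(14, 0.282); P(X ≤ 2) = Σ C(14,k) p^k (1−p)^(14−k) over k:
  k=0: C(14,0)·0.282^0·0.718^14 = 0.0096770
  k=1: C(14,1)·0.282^1·0.718^13 = 0.0532102
  k=2: C(14,2)·0.282^2·0.718^12 = 0.1358416
Total = 0.1987289

0.19873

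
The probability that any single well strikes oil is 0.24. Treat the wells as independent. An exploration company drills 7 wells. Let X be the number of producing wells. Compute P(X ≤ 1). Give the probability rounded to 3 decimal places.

0.470

X ~ Binomial(7, 0.24); P(X ≤ 1) = Σ C(7,k) p^k (1−p)^(7−k) over k:
  k=0: C(7,0)·0.24^0·0.76^7 = 0.14645
  k=1: C(7,1)·0.24^1·0.76^6 = 0.32374
Total = 0.47019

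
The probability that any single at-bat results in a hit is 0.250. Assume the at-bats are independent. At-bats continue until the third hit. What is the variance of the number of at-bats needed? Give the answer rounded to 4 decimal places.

36.0000

Y = total at-bats until the third success; negative binomial with r=3, p=0.25.
Var(Y) = r(1−p)/p² = 3·0.75 / 0.25² = 36.000000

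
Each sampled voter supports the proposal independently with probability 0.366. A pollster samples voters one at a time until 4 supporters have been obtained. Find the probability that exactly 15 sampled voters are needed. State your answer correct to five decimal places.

0.04345

Y = trial on which the fourth success occurs; negative binomial, r=4, p=0.366.
P(Y=15) = C(14,3) · p^4 · (1−p)^11
= 364 · 0.017944 · 0.0066525 = 0.0434518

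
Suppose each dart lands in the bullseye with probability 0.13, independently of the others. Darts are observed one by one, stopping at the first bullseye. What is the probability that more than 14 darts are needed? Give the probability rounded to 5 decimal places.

Y = number of darts to the first success; geometric, p = 0.13.
P(Y > 14) = P(first 14 all fail) = (1−p)^14 = 0.1423212

0.14232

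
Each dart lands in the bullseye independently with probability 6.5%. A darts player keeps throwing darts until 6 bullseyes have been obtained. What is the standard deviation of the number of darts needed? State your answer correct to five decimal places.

36.43914

Y = total darts until the sixth success; negative binomial with r=6, p=0.065.
SD(Y) = √[r(1−p)/p²] = √(1327.8106509) = 36.4391363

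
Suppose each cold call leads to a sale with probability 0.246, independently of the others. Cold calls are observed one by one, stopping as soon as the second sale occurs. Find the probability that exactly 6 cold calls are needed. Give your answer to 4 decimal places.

0.0978

Y = trial on which the second success occurs; negative binomial, r=2, p=0.246.
P(Y=6) = C(5,1) · p^2 · (1−p)^4
= 5 · 0.060516 · 0.32321 = 0.097797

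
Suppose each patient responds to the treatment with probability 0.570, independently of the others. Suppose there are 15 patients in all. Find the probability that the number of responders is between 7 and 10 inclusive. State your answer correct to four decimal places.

0.7027

X ~ Binomial(15, 0.57); P(7 ≤ X ≤ 10) = Σ C(15,k) p^k (1−p)^(15−k) over k:
  k=7: C(15,7)·0.57^7·0.43^8 = 0.147035
  k=8: C(15,8)·0.57^8·0.43^7 = 0.194907
  k=9: C(15,9)·0.57^9·0.43^6 = 0.200950
  k=10: C(15,10)·0.57^10·0.43^5 = 0.159826
Total = 0.702717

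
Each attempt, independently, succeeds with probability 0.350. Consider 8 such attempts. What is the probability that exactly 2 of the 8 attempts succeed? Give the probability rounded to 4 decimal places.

X ~ Binomial(n=8, p=0.35).
P(X=2) = C(8,2) · p^2 · (1−p)^6
= 28 · 0.1225 · 0.075419 = 0.258687

0.2587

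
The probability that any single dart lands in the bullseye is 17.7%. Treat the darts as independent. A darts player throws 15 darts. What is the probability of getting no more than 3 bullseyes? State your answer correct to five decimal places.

0.73252

X ~ Binomial(15, 0.177); P(X ≤ 3) = Σ C(15,k) p^k (1−p)^(15−k) over k:
  k=0: C(15,0)·0.177^0·0.823^15 = 0.0538267
  k=1: C(15,1)·0.177^1·0.823^14 = 0.1736450
  k=2: C(15,2)·0.177^2·0.823^13 = 0.2614169
  k=3: C(15,3)·0.177^3·0.823^12 = 0.2436291
Total = 0.7325177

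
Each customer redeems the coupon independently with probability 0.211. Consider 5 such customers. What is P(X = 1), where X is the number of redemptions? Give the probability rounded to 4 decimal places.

0.4088

X ~ Binomial(n=5, p=0.211).
P(X=1) = C(5,1) · p^1 · (1−p)^4
= 5 · 0.211 · 0.38753 = 0.408847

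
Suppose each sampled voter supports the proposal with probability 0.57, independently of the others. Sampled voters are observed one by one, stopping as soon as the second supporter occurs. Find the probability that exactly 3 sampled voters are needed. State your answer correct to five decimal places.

0.27941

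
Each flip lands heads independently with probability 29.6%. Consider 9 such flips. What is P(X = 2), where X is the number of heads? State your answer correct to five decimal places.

X ~ Binomial(n=9, p=0.296).
P(X=2) = C(9,2) · p^2 · (1−p)^7
= 36 · 0.087616 · 0.085705 = 0.2703302

0.27033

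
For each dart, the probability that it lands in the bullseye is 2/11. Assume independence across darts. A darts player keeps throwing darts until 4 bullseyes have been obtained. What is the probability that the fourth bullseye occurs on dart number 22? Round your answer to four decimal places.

0.0392

Y = trial on which the fourth success occurs; negative binomial, r=4, p=0.181818.
P(Y=22) = C(21,3) · p^4 · (1−p)^18
= 1330 · 0.0010928 · 0.026996 = 0.039237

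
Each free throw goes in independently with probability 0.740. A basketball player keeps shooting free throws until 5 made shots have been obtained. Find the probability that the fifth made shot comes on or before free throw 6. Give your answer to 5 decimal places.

Finishing within 6 free throws ⇔ at least 5 successes in the first 6. With X ~ Binomial(6, 0.74), P(Y ≤ 6) = 1 − P(X ≤ 4).
  k=0: C(6,0)·0.74^0·0.26^6 = 0.0003089
  k=1: C(6,1)·0.74^1·0.26^5 = 0.0052753
  k=2: C(6,2)·0.74^2·0.26^4 = 0.0375360
  k=3: C(6,3)·0.74^3·0.26^3 = 0.1424443
  k=4: C(6,4)·0.74^4·0.26^2 = 0.3040639
1 − 0.4896285 = 0.5103715

0.51037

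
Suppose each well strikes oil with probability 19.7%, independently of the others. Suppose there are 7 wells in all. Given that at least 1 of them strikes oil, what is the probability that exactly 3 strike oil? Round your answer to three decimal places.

X ~ Binomial(7, 0.197). Want P(X=3 | X≥1) = P(X=3) / P(X≥1).
P(X=3) = C(7,3)·0.197^3·0.803^4 = 0.11126
P(X≥1) = 1 − 0.21528 = 0.78472
Ratio = 0.11126 / 0.78472 = 0.14178

0.142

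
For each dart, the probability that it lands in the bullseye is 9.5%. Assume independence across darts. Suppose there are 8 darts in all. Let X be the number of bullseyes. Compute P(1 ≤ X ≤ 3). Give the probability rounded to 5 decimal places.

0.54586

X ~ Binomial(8, 0.095); P(1 ≤ X ≤ 3) = Σ C(8,k) p^k (1−p)^(8−k) over k:
  k=1: C(8,1)·0.095^1·0.905^7 = 0.3778798
  k=2: C(8,2)·0.095^2·0.905^6 = 0.1388343
  k=3: C(8,3)·0.095^3·0.905^5 = 0.0291475
Total = 0.5458616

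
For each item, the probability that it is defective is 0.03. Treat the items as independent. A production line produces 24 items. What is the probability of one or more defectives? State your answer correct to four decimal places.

0.5186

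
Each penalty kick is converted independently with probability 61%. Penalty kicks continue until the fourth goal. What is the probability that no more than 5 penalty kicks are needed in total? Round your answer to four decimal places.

0.3545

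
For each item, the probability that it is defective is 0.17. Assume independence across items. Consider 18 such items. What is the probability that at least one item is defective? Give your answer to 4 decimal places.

0.9651

P(at least one) = 1 − P(none) = 1 − (1 − 0.17)^18
= 1 − 0.034947 = 0.965053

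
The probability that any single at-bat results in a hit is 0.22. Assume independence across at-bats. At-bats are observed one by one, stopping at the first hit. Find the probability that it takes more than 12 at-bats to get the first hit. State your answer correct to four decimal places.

0.0507

Y = number of at-bats to the first success; geometric, p = 0.22.
P(Y > 12) = P(first 12 all fail) = (1−p)^12 = 0.050715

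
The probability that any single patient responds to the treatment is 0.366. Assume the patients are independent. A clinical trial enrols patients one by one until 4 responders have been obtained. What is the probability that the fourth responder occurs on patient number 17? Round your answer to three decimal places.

0.027

Y = trial on which the fourth success occurs; negative binomial, r=4, p=0.366.
P(Y=17) = C(16,3) · p^4 · (1−p)^13
= 560 · 0.017944 · 0.002674 = 0.02687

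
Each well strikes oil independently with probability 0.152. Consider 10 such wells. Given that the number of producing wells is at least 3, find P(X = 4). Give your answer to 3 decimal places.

0.225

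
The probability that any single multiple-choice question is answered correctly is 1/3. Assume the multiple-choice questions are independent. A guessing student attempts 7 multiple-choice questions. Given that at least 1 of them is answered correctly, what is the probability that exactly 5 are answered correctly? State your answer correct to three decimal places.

0.041

X ~ Binomial(7, 0.333333). Want P(X=5 | X≥1) = P(X=5) / P(X≥1).
P(X=5) = C(7,5)·0.333333^5·0.666667^2 = 0.03841
P(X≥1) = 1 − 0.05853 = 0.94147
Ratio = 0.03841 / 0.94147 = 0.04080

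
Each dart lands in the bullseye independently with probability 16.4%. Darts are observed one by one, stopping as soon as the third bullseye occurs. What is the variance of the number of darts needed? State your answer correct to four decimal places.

93.2481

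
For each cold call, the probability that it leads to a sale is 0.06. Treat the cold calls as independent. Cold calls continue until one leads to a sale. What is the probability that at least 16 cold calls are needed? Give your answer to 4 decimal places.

0.3953

Y = number of cold calls to the first success; geometric, p = 0.06.
P(Y > 15) = P(first 15 all fail) = (1−p)^15 = 0.395292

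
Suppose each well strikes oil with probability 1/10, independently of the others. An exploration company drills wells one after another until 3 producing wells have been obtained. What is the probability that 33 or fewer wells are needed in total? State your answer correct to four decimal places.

0.6543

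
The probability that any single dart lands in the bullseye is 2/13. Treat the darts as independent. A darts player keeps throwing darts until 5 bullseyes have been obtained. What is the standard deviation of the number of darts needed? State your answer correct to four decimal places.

13.3697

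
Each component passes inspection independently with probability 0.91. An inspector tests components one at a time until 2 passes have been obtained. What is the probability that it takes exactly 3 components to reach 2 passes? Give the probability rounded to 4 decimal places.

Y = trial on which the second success occurs; negative binomial, r=2, p=0.91.
P(Y=3) = C(2,1) · p^2 · (1−p)^1
= 2 · 0.8281 · 0.09 = 0.149058

0.1491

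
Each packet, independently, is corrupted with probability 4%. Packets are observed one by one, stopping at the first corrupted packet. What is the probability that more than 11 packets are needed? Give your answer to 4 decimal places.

Y = number of packets to the first success; geometric, p = 0.04.
P(Y > 11) = P(first 11 all fail) = (1−p)^11 = 0.638239

0.6382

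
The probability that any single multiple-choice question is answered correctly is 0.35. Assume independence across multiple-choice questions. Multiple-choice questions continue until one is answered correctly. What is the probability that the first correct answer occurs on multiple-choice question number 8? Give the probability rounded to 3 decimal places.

Geometric (trials to first success), p = 0.35.
P(Y = 8) = (1−p)^7 · p = 0.049022 · 0.35 = 0.01716

0.017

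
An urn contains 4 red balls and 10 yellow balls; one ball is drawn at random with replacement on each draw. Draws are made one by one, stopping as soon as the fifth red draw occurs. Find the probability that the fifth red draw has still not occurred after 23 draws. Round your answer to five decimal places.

Needing more than 23 draws ⇔ fewer than 5 successes in the first 23. With X ~ Binomial(23, 0.285714), P(Y > 23) = P(X ≤ 4).
  k=0: C(23,0)·0.285714^0·0.714286^23 = 0.0004356
  k=1: C(23,1)·0.285714^1·0.714286^22 = 0.0040072
  k=2: C(23,2)·0.285714^2·0.714286^21 = 0.0176318
  k=3: C(23,3)·0.285714^3·0.714286^20 = 0.0493689
  k=4: C(23,4)·0.285714^4·0.714286^19 = 0.0987379
P(X ≤ 4) = 0.1701813

0.17018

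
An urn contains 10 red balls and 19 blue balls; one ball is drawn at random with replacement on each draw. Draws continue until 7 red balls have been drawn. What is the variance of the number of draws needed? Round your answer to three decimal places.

38.570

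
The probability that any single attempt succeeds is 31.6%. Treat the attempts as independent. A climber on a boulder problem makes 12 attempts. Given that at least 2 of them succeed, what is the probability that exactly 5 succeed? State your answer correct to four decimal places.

X ~ Binomial(12, 0.316). Want P(X=5 | X≥2) = P(X=5) / P(X≥2).
P(X=5) = C(12,5)·0.316^5·0.684^7 = 0.174805
P(X≥2) = 1 − 0.010488 − 0.058141 = 0.931371
Ratio = 0.174805 / 0.931371 = 0.187685

0.1877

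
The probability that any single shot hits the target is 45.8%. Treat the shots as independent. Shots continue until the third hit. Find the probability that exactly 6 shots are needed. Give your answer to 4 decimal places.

0.1530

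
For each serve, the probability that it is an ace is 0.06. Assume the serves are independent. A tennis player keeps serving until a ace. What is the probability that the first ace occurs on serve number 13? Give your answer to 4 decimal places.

0.0286

Geometric (trials to first success), p = 0.06.
P(Y = 13) = (1−p)^12 · p = 0.47592 · 0.06 = 0.028555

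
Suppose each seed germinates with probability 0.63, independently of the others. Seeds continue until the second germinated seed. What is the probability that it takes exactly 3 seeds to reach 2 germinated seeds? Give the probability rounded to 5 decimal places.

Y = trial on which the second success occurs; negative binomial, r=2, p=0.63.
P(Y=3) = C(2,1) · p^2 · (1−p)^1
= 2 · 0.3969 · 0.37 = 0.2937060

0.29371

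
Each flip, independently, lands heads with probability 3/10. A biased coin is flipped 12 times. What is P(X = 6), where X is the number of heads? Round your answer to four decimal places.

0.0792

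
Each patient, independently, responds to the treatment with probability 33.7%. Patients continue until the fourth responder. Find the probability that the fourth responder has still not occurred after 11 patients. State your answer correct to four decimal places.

Needing more than 11 patients ⇔ fewer than 4 successes in the first 11. With X ~ Binomial(11, 0.337), P(Y > 11) = P(X ≤ 3).
  k=0: C(11,0)·0.337^0·0.663^11 = 0.010880
  k=1: C(11,1)·0.337^1·0.663^10 = 0.060836
  k=2: C(11,2)·0.337^2·0.663^9 = 0.154612
  k=3: C(11,3)·0.337^3·0.663^8 = 0.235766
P(X ≤ 3) = 0.462095

0.4621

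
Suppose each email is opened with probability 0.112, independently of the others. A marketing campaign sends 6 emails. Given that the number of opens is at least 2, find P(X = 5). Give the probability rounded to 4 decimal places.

0.0007

X ~ Binomial(6, 0.112). Want P(X=5 | X≥2) = P(X=5) / P(X≥2).
P(X=5) = C(6,5)·0.112^5·0.888^1 = 0.000094
P(X≥2) = 1 − 0.490318 − 0.371051 = 0.138631
Ratio = 0.000094 / 0.138631 = 0.000677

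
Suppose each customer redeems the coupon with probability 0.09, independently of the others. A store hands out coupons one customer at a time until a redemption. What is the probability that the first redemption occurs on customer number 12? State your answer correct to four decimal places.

0.0319

Geometric (trials to first success), p = 0.09.
P(Y = 12) = (1−p)^11 · p = 0.35437 · 0.09 = 0.031893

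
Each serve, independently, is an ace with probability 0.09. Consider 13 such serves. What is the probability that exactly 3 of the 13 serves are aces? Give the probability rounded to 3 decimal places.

0.081

X ~ Binomial(n=13, p=0.09).
P(X=3) = C(13,3) · p^3 · (1−p)^10
= 286 · 0.000729 · 0.38942 = 0.08119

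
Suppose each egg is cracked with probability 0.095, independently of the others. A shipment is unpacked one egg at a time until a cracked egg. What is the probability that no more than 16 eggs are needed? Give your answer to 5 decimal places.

0.79752

Y = number of eggs to the first success; geometric, p = 0.095.
P(Y ≤ 16) = 1 − (1−p)^16 = 1 − 0.2024777 = 0.7975223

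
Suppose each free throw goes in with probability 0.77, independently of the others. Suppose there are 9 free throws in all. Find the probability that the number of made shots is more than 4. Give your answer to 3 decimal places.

0.965

X ~ Binomial(9, 0.77); P(X ≥ 5) = Σ C(9,k) p^k (1−p)^(9−k) over k:
  k=5: C(9,5)·0.77^5·0.23^4 = 0.09544
  k=6: C(9,6)·0.77^6·0.23^3 = 0.21301
  k=7: C(9,7)·0.77^7·0.23^2 = 0.30563
  k=8: C(9,8)·0.77^8·0.23^1 = 0.25580
  k=9: C(9,9)·0.77^9·0.23^0 = 0.09515
Total = 0.96503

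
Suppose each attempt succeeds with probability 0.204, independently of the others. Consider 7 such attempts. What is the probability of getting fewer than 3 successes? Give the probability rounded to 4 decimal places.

0.8450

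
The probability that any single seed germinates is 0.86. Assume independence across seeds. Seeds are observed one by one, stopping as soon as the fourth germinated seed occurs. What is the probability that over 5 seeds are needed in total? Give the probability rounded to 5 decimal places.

Needing more than 5 seeds ⇔ fewer than 4 successes in the first 5. With X ~ Binomial(5, 0.86), P(Y > 5) = P(X ≤ 3).
  k=0: C(5,0)·0.86^0·0.14^5 = 0.0000538
  k=1: C(5,1)·0.86^1·0.14^4 = 0.0016519
  k=2: C(5,2)·0.86^2·0.14^3 = 0.0202946
  k=3: C(5,3)·0.86^3·0.14^2 = 0.1246670
P(X ≤ 3) = 0.1466673

0.14667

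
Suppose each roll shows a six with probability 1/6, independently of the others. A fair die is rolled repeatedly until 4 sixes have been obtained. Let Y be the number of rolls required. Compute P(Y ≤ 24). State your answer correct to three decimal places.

Finishing within 24 rolls ⇔ at least 4 successes in the first 24. With X ~ Binomial(24, 0.166667), P(Y ≤ 24) = 1 − P(X ≤ 3).
  k=0: C(24,0)·0.166667^0·0.833333^24 = 0.01258
  k=1: C(24,1)·0.166667^1·0.833333^23 = 0.06038
  k=2: C(24,2)·0.166667^2·0.833333^22 = 0.13887
  k=3: C(24,3)·0.166667^3·0.833333^21 = 0.20368
1 − 0.41551 = 0.58449

0.584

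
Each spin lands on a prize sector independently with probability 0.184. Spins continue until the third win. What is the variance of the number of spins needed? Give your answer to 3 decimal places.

72.306

Y = total spins until the third success; negative binomial with r=3, p=0.184.
Var(Y) = r(1−p)/p² = 3·0.816 / 0.184² = 72.30624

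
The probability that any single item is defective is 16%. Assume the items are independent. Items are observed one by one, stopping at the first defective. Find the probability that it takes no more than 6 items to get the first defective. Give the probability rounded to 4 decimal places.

Y = number of items to the first success; geometric, p = 0.16.
P(Y ≤ 6) = 1 − (1−p)^6 = 1 − 0.351298 = 0.648702

0.6487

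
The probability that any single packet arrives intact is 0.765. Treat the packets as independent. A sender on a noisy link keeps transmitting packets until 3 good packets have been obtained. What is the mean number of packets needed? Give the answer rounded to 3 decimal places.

Y = total packets until the third success; negative binomial with r=3, p=0.765.
E[Y] = r / p = 3 / 0.765 = 3.92157

3.922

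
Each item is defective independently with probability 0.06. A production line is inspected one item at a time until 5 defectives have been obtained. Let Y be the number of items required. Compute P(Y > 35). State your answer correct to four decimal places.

0.9437

Needing more than 35 items ⇔ fewer than 5 successes in the first 35. With X ~ Binomial(35, 0.06), P(Y > 35) = P(X ≤ 4).
  k=0: C(35,0)·0.06^0·0.94^35 = 0.114677
  k=1: C(35,1)·0.06^1·0.94^34 = 0.256192
  k=2: C(35,2)·0.06^2·0.94^33 = 0.277996
  k=3: C(35,3)·0.06^3·0.94^32 = 0.195189
  k=4: C(35,4)·0.06^4·0.94^31 = 0.099671
P(X ≤ 4) = 0.943725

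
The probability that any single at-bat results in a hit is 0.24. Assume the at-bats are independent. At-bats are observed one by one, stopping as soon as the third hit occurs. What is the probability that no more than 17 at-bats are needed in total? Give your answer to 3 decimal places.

0.812

Finishing within 17 at-bats ⇔ at least 3 successes in the first 17. With X ~ Binomial(17, 0.24), P(Y ≤ 17) = 1 − P(X ≤ 2).
  k=0: C(17,0)·0.24^0·0.76^17 = 0.00942
  k=1: C(17,1)·0.24^1·0.76^16 = 0.05054
  k=2: C(17,2)·0.24^2·0.76^15 = 0.12769
1 − 0.18765 = 0.81235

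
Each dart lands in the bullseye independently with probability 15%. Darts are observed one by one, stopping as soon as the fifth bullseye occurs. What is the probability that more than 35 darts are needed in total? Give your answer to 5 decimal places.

Needing more than 35 darts ⇔ fewer than 5 successes in the first 35. With X ~ Binomial(35, 0.15), P(Y > 35) = P(X ≤ 4).
  k=0: C(35,0)·0.15^0·0.85^35 = 0.0033858
  k=1: C(35,1)·0.15^1·0.85^34 = 0.0209123
  k=2: C(35,2)·0.15^2·0.85^33 = 0.0627370
  k=3: C(35,3)·0.15^3·0.85^32 = 0.1217837
  k=4: C(35,4)·0.15^4·0.85^31 = 0.1719299
P(X ≤ 4) = 0.3807487

0.38075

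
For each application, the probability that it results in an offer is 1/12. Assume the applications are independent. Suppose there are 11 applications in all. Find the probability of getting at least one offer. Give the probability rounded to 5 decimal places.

P(at least one) = 1 − P(none) = 1 − (1 − 0.083333)^11
= 1 − 0.3839952 = 0.6160048

0.61600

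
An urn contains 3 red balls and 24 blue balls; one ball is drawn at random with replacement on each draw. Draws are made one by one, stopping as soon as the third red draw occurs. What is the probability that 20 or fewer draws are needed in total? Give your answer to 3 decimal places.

0.387

Finishing within 20 draws ⇔ at least 3 successes in the first 20. With X ~ Binomial(20, 0.111111), P(Y ≤ 20) = 1 − P(X ≤ 2).
  k=0: C(20,0)·0.111111^0·0.888889^20 = 0.09483
  k=1: C(20,1)·0.111111^1·0.888889^19 = 0.23708
  k=2: C(20,2)·0.111111^2·0.888889^18 = 0.28153
1 − 0.61344 = 0.38656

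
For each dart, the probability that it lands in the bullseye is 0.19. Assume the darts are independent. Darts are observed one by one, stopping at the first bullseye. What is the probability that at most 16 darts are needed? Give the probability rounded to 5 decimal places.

0.96566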